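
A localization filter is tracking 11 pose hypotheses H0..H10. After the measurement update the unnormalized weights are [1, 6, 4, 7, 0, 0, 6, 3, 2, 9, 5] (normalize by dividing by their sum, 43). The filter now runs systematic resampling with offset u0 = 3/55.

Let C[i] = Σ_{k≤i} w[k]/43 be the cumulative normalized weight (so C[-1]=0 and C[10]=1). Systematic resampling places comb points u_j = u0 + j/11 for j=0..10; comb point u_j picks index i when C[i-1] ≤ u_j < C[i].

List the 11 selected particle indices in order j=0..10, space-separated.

1 1 2 3 3 6 7 9 9 9 10

C = [1/43, 7/43, 11/43, 18/43, 18/43, 18/43, 24/43, 27/43, 29/43, 38/43, 1]
j=0: u_0=3/55 ∈ [1/43, 7/43) → index 1
j=1: u_1=8/55 ∈ [1/43, 7/43) → index 1
j=2: u_2=13/55 ∈ [7/43, 11/43) → index 2
j=3: u_3=18/55 ∈ [11/43, 18/43) → index 3
j=4: u_4=23/55 ∈ [11/43, 18/43) → index 3
j=5: u_5=28/55 ∈ [18/43, 24/43) → index 6
j=6: u_6=3/5 ∈ [24/43, 27/43) → index 7
j=7: u_7=38/55 ∈ [29/43, 38/43) → index 9
j=8: u_8=43/55 ∈ [29/43, 38/43) → index 9
j=9: u_9=48/55 ∈ [29/43, 38/43) → index 9
j=10: u_10=53/55 ∈ [38/43, 1) → index 10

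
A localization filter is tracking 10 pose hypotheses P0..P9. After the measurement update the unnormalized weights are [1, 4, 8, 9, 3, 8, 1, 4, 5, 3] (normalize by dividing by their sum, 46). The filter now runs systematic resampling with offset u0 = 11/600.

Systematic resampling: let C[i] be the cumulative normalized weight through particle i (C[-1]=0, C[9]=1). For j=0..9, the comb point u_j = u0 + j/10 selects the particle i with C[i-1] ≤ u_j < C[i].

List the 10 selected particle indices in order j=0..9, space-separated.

0 2 2 3 3 4 5 6 7 8

C = [1/46, 5/46, 13/46, 11/23, 25/46, 33/46, 17/23, 19/23, 43/46, 1]
j=0: u_0=11/600 ∈ [0, 1/46) → index 0
j=1: u_1=71/600 ∈ [5/46, 13/46) → index 2
j=2: u_2=131/600 ∈ [5/46, 13/46) → index 2
j=3: u_3=191/600 ∈ [13/46, 11/23) → index 3
j=4: u_4=251/600 ∈ [13/46, 11/23) → index 3
j=5: u_5=311/600 ∈ [11/23, 25/46) → index 4
j=6: u_6=371/600 ∈ [25/46, 33/46) → index 5
j=7: u_7=431/600 ∈ [33/46, 17/23) → index 6
j=8: u_8=491/600 ∈ [17/23, 19/23) → index 7
j=9: u_9=551/600 ∈ [19/23, 43/46) → index 8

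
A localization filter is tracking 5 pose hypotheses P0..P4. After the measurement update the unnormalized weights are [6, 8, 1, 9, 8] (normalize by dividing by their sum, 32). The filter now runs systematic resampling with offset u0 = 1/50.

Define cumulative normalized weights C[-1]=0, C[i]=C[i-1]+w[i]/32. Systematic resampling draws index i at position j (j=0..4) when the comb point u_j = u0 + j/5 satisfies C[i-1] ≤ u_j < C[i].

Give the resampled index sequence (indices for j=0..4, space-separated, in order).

0 1 1 3 4

C = [3/16, 7/16, 15/32, 3/4, 1]
j=0: u_0=1/50 ∈ [0, 3/16) → index 0
j=1: u_1=11/50 ∈ [3/16, 7/16) → index 1
j=2: u_2=21/50 ∈ [3/16, 7/16) → index 1
j=3: u_3=31/50 ∈ [15/32, 3/4) → index 3
j=4: u_4=41/50 ∈ [3/4, 1) → index 4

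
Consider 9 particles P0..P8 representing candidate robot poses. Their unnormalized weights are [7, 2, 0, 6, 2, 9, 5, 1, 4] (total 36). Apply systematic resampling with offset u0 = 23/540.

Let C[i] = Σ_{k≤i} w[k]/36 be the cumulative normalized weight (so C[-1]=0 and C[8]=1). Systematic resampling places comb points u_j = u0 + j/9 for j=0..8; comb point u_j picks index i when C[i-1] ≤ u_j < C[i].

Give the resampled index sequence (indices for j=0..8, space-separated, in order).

0 0 3 3 5 5 5 6 8

C = [7/36, 1/4, 1/4, 5/12, 17/36, 13/18, 31/36, 8/9, 1]
j=0: u_0=23/540 ∈ [0, 7/36) → index 0
j=1: u_1=83/540 ∈ [0, 7/36) → index 0
j=2: u_2=143/540 ∈ [1/4, 5/12) → index 3
j=3: u_3=203/540 ∈ [1/4, 5/12) → index 3
j=4: u_4=263/540 ∈ [17/36, 13/18) → index 5
j=5: u_5=323/540 ∈ [17/36, 13/18) → index 5
j=6: u_6=383/540 ∈ [17/36, 13/18) → index 5
j=7: u_7=443/540 ∈ [13/18, 31/36) → index 6
j=8: u_8=503/540 ∈ [8/9, 1) → index 8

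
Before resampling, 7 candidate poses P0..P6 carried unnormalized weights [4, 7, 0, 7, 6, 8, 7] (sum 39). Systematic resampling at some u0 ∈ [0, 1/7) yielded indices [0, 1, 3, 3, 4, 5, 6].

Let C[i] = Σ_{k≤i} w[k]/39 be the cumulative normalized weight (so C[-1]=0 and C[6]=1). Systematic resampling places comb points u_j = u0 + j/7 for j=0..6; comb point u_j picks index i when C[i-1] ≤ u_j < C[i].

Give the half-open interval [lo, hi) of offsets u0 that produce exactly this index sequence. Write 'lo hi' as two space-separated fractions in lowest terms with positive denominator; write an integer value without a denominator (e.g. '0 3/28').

0 3/91

C = [4/39, 11/39, 11/39, 6/13, 8/13, 32/39, 1]
j=0 picked index 0: u0 ∈ [0, 4/39)
j=1 picked index 1: u0 ∈ [-11/273, 38/273)
j=2 picked index 3: u0 ∈ [-1/273, 16/91)
j=3 picked index 3: u0 ∈ [-40/273, 3/91)
j=4 picked index 4: u0 ∈ [-10/91, 4/91)
j=5 picked index 5: u0 ∈ [-9/91, 29/273)
j=6 picked index 6: u0 ∈ [-10/273, 1/7)
intersection: [0, 3/91)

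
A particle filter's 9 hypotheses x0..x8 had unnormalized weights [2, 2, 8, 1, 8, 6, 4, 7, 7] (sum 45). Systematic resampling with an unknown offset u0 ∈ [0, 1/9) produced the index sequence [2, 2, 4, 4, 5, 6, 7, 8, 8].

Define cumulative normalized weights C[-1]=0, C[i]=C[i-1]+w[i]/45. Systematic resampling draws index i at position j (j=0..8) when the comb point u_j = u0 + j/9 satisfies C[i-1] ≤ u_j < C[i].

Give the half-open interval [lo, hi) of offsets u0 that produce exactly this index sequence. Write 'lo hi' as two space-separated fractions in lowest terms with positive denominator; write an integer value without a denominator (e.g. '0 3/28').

4/45 1/9

C = [2/45, 4/45, 4/15, 13/45, 7/15, 3/5, 31/45, 38/45, 1]
j=0 picked index 2: u0 ∈ [4/45, 4/15)
j=1 picked index 2: u0 ∈ [-1/45, 7/45)
j=2 picked index 4: u0 ∈ [1/15, 11/45)
j=3 picked index 4: u0 ∈ [-2/45, 2/15)
j=4 picked index 5: u0 ∈ [1/45, 7/45)
j=5 picked index 6: u0 ∈ [2/45, 2/15)
j=6 picked index 7: u0 ∈ [1/45, 8/45)
j=7 picked index 8: u0 ∈ [1/15, 2/9)
j=8 picked index 8: u0 ∈ [-2/45, 1/9)
intersection: [4/45, 1/9)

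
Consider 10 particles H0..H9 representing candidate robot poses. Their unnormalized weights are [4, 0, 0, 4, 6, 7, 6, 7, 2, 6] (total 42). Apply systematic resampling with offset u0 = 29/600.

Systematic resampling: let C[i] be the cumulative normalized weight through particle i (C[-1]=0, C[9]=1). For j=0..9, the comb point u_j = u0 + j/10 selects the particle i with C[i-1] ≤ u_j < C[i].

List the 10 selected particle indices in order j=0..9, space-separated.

0 3 4 5 5 6 7 7 8 9

C = [2/21, 2/21, 2/21, 4/21, 1/3, 1/2, 9/14, 17/21, 6/7, 1]
j=0: u_0=29/600 ∈ [0, 2/21) → index 0
j=1: u_1=89/600 ∈ [2/21, 4/21) → index 3
j=2: u_2=149/600 ∈ [4/21, 1/3) → index 4
j=3: u_3=209/600 ∈ [1/3, 1/2) → index 5
j=4: u_4=269/600 ∈ [1/3, 1/2) → index 5
j=5: u_5=329/600 ∈ [1/2, 9/14) → index 6
j=6: u_6=389/600 ∈ [9/14, 17/21) → index 7
j=7: u_7=449/600 ∈ [9/14, 17/21) → index 7
j=8: u_8=509/600 ∈ [17/21, 6/7) → index 8
j=9: u_9=569/600 ∈ [6/7, 1) → index 9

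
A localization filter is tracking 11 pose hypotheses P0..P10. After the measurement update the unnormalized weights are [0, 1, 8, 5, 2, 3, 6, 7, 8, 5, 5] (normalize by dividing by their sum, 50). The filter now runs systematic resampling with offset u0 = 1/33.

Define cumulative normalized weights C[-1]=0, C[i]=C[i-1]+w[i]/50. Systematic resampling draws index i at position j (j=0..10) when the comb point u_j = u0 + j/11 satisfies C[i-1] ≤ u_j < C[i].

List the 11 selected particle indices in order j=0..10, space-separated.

2 2 3 4 6 6 7 8 8 9 10

C = [0, 1/50, 9/50, 7/25, 8/25, 19/50, 1/2, 16/25, 4/5, 9/10, 1]
j=0: u_0=1/33 ∈ [1/50, 9/50) → index 2
j=1: u_1=4/33 ∈ [1/50, 9/50) → index 2
j=2: u_2=7/33 ∈ [9/50, 7/25) → index 3
j=3: u_3=10/33 ∈ [7/25, 8/25) → index 4
j=4: u_4=13/33 ∈ [19/50, 1/2) → index 6
j=5: u_5=16/33 ∈ [19/50, 1/2) → index 6
j=6: u_6=19/33 ∈ [1/2, 16/25) → index 7
j=7: u_7=2/3 ∈ [16/25, 4/5) → index 8
j=8: u_8=25/33 ∈ [16/25, 4/5) → index 8
j=9: u_9=28/33 ∈ [4/5, 9/10) → index 9
j=10: u_10=31/33 ∈ [9/10, 1) → index 10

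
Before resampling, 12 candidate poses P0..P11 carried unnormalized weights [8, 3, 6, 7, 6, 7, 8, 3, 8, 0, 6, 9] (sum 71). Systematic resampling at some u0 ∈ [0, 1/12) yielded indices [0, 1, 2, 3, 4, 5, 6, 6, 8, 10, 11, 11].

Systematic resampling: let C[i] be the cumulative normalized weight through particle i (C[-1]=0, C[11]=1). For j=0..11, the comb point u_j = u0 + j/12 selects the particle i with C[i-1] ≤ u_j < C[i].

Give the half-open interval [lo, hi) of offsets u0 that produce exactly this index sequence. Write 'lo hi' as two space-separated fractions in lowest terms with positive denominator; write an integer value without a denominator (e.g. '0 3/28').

C = [8/71, 11/71, 17/71, 24/71, 30/71, 37/71, 45/71, 48/71, 56/71, 56/71, 62/71, 1]
j=0 picked index 0: u0 ∈ [0, 8/71)
j=1 picked index 1: u0 ∈ [25/852, 61/852)
j=2 picked index 2: u0 ∈ [-5/426, 31/426)
j=3 picked index 3: u0 ∈ [-3/284, 25/284)
j=4 picked index 4: u0 ∈ [1/213, 19/213)
j=5 picked index 5: u0 ∈ [5/852, 89/852)
j=6 picked index 6: u0 ∈ [3/142, 19/142)
j=7 picked index 6: u0 ∈ [-53/852, 43/852)
j=8 picked index 8: u0 ∈ [2/213, 26/213)
j=9 picked index 10: u0 ∈ [11/284, 35/284)
j=10 picked index 11: u0 ∈ [17/426, 1/6)
j=11 picked index 11: u0 ∈ [-37/852, 1/12)
intersection: [17/426, 43/852)

17/426 43/852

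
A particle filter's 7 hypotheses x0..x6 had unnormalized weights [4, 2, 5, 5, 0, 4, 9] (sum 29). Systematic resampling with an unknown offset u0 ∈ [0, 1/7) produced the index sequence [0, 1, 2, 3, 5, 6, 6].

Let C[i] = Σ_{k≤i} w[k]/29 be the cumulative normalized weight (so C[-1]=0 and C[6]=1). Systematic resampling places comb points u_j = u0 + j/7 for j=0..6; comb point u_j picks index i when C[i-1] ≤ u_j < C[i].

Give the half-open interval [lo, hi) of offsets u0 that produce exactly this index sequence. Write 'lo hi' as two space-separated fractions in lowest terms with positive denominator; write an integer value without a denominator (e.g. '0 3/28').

C = [4/29, 6/29, 11/29, 16/29, 16/29, 20/29, 1]
j=0 picked index 0: u0 ∈ [0, 4/29)
j=1 picked index 1: u0 ∈ [-1/203, 13/203)
j=2 picked index 2: u0 ∈ [-16/203, 19/203)
j=3 picked index 3: u0 ∈ [-10/203, 25/203)
j=4 picked index 5: u0 ∈ [-4/203, 24/203)
j=5 picked index 6: u0 ∈ [-5/203, 2/7)
j=6 picked index 6: u0 ∈ [-34/203, 1/7)
intersection: [0, 13/203)

0 13/203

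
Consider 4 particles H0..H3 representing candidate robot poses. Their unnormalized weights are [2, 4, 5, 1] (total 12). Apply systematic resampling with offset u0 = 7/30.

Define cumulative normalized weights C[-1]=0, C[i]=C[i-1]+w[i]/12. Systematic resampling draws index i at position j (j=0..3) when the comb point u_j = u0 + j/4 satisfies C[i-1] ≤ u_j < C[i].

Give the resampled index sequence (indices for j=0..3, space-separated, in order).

1 1 2 3

C = [1/6, 1/2, 11/12, 1]
j=0: u_0=7/30 ∈ [1/6, 1/2) → index 1
j=1: u_1=29/60 ∈ [1/6, 1/2) → index 1
j=2: u_2=11/15 ∈ [1/2, 11/12) → index 2
j=3: u_3=59/60 ∈ [11/12, 1) → index 3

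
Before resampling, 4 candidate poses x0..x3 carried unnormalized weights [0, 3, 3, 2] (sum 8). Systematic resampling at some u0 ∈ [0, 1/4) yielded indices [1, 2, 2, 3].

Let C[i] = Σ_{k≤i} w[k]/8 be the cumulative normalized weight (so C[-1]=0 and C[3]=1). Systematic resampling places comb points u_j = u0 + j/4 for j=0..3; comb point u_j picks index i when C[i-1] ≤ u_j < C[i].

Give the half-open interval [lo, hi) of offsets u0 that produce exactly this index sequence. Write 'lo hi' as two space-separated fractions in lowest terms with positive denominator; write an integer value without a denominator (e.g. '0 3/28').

1/8 1/4

C = [0, 3/8, 3/4, 1]
j=0 picked index 1: u0 ∈ [0, 3/8)
j=1 picked index 2: u0 ∈ [1/8, 1/2)
j=2 picked index 2: u0 ∈ [-1/8, 1/4)
j=3 picked index 3: u0 ∈ [0, 1/4)
intersection: [1/8, 1/4)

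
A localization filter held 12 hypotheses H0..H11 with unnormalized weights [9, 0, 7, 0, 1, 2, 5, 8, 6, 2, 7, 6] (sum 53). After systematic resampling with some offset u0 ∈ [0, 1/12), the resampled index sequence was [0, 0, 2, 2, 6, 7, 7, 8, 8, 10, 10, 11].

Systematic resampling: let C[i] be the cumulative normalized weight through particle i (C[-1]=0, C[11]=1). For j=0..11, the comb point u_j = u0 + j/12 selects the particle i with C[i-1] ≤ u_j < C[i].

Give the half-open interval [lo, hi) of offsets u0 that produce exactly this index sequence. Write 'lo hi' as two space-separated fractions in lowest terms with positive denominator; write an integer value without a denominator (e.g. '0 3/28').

C = [9/53, 9/53, 16/53, 16/53, 17/53, 19/53, 24/53, 32/53, 38/53, 40/53, 47/53, 1]
j=0 picked index 0: u0 ∈ [0, 9/53)
j=1 picked index 0: u0 ∈ [-1/12, 55/636)
j=2 picked index 2: u0 ∈ [1/318, 43/318)
j=3 picked index 2: u0 ∈ [-17/212, 11/212)
j=4 picked index 6: u0 ∈ [4/159, 19/159)
j=5 picked index 7: u0 ∈ [23/636, 119/636)
j=6 picked index 7: u0 ∈ [-5/106, 11/106)
j=7 picked index 8: u0 ∈ [13/636, 85/636)
j=8 picked index 8: u0 ∈ [-10/159, 8/159)
j=9 picked index 10: u0 ∈ [1/212, 29/212)
j=10 picked index 10: u0 ∈ [-25/318, 17/318)
j=11 picked index 11: u0 ∈ [-19/636, 1/12)
intersection: [23/636, 8/159)

23/636 8/159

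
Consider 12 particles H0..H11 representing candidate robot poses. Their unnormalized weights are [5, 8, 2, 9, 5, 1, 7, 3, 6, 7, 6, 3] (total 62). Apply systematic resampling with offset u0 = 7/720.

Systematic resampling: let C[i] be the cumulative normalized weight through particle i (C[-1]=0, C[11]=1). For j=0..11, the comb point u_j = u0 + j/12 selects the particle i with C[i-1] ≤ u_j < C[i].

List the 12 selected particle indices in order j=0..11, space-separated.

0 1 1 3 3 4 6 6 8 9 9 10

C = [5/62, 13/62, 15/62, 12/31, 29/62, 15/31, 37/62, 20/31, 23/31, 53/62, 59/62, 1]
j=0: u_0=7/720 ∈ [0, 5/62) → index 0
j=1: u_1=67/720 ∈ [5/62, 13/62) → index 1
j=2: u_2=127/720 ∈ [5/62, 13/62) → index 1
j=3: u_3=187/720 ∈ [15/62, 12/31) → index 3
j=4: u_4=247/720 ∈ [15/62, 12/31) → index 3
j=5: u_5=307/720 ∈ [12/31, 29/62) → index 4
j=6: u_6=367/720 ∈ [15/31, 37/62) → index 6
j=7: u_7=427/720 ∈ [15/31, 37/62) → index 6
j=8: u_8=487/720 ∈ [20/31, 23/31) → index 8
j=9: u_9=547/720 ∈ [23/31, 53/62) → index 9
j=10: u_10=607/720 ∈ [23/31, 53/62) → index 9
j=11: u_11=667/720 ∈ [53/62, 59/62) → index 10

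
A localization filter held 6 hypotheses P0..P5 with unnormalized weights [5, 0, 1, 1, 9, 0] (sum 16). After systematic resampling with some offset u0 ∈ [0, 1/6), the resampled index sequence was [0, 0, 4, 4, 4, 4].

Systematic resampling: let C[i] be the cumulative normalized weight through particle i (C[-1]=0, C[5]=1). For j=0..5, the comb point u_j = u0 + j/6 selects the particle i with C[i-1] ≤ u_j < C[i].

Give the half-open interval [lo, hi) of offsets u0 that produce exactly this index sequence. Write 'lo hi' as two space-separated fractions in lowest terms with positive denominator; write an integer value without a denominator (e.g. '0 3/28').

C = [5/16, 5/16, 3/8, 7/16, 1, 1]
j=0 picked index 0: u0 ∈ [0, 5/16)
j=1 picked index 0: u0 ∈ [-1/6, 7/48)
j=2 picked index 4: u0 ∈ [5/48, 2/3)
j=3 picked index 4: u0 ∈ [-1/16, 1/2)
j=4 picked index 4: u0 ∈ [-11/48, 1/3)
j=5 picked index 4: u0 ∈ [-19/48, 1/6)
intersection: [5/48, 7/48)

5/48 7/48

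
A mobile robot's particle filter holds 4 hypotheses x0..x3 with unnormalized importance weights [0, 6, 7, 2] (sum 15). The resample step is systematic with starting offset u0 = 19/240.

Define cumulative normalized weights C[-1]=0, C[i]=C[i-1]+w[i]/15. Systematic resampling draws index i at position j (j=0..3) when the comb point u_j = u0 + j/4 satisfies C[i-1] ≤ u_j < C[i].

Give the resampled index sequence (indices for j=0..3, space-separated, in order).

1 1 2 2

C = [0, 2/5, 13/15, 1]
j=0: u_0=19/240 ∈ [0, 2/5) → index 1
j=1: u_1=79/240 ∈ [0, 2/5) → index 1
j=2: u_2=139/240 ∈ [2/5, 13/15) → index 2
j=3: u_3=199/240 ∈ [2/5, 13/15) → index 2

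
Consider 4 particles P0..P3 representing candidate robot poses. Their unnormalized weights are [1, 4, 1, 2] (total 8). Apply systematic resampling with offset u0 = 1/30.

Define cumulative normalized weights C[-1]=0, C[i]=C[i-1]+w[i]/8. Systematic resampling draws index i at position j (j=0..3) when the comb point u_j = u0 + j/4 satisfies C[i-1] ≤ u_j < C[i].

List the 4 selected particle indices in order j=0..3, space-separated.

0 1 1 3

C = [1/8, 5/8, 3/4, 1]
j=0: u_0=1/30 ∈ [0, 1/8) → index 0
j=1: u_1=17/60 ∈ [1/8, 5/8) → index 1
j=2: u_2=8/15 ∈ [1/8, 5/8) → index 1
j=3: u_3=47/60 ∈ [3/4, 1) → index 3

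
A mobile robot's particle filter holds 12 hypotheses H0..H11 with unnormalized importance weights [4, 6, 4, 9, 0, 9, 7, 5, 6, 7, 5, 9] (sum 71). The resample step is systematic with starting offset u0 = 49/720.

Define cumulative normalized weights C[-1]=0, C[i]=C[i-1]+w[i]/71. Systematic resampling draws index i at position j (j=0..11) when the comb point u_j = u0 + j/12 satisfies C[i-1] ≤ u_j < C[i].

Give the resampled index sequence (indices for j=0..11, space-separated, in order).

C = [4/71, 10/71, 14/71, 23/71, 23/71, 32/71, 39/71, 44/71, 50/71, 57/71, 62/71, 1]
j=0: u_0=49/720 ∈ [4/71, 10/71) → index 1
j=1: u_1=109/720 ∈ [10/71, 14/71) → index 2
j=2: u_2=169/720 ∈ [14/71, 23/71) → index 3
j=3: u_3=229/720 ∈ [14/71, 23/71) → index 3
j=4: u_4=289/720 ∈ [23/71, 32/71) → index 5
j=5: u_5=349/720 ∈ [32/71, 39/71) → index 6
j=6: u_6=409/720 ∈ [39/71, 44/71) → index 7
j=7: u_7=469/720 ∈ [44/71, 50/71) → index 8
j=8: u_8=529/720 ∈ [50/71, 57/71) → index 9
j=9: u_9=589/720 ∈ [57/71, 62/71) → index 10
j=10: u_10=649/720 ∈ [62/71, 1) → index 11
j=11: u_11=709/720 ∈ [62/71, 1) → index 11

1 2 3 3 5 6 7 8 9 10 11 11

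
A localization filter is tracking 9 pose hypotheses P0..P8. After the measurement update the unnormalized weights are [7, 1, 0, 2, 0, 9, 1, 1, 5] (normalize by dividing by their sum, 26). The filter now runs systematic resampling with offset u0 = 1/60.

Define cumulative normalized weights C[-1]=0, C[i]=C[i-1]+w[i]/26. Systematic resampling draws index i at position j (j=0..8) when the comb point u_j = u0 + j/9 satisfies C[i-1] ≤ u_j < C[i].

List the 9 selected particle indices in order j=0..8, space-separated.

C = [7/26, 4/13, 4/13, 5/13, 5/13, 19/26, 10/13, 21/26, 1]
j=0: u_0=1/60 ∈ [0, 7/26) → index 0
j=1: u_1=23/180 ∈ [0, 7/26) → index 0
j=2: u_2=43/180 ∈ [0, 7/26) → index 0
j=3: u_3=7/20 ∈ [4/13, 5/13) → index 3
j=4: u_4=83/180 ∈ [5/13, 19/26) → index 5
j=5: u_5=103/180 ∈ [5/13, 19/26) → index 5
j=6: u_6=41/60 ∈ [5/13, 19/26) → index 5
j=7: u_7=143/180 ∈ [10/13, 21/26) → index 7
j=8: u_8=163/180 ∈ [21/26, 1) → index 8

0 0 0 3 5 5 5 7 8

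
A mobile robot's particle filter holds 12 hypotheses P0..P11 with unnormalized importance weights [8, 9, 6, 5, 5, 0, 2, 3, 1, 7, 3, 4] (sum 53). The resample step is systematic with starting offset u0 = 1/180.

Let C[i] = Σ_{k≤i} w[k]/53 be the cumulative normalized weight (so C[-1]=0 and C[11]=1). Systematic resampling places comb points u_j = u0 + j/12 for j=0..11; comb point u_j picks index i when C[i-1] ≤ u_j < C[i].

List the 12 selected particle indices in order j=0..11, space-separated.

0 0 1 1 2 2 3 4 7 9 9 10

C = [8/53, 17/53, 23/53, 28/53, 33/53, 33/53, 35/53, 38/53, 39/53, 46/53, 49/53, 1]
j=0: u_0=1/180 ∈ [0, 8/53) → index 0
j=1: u_1=4/45 ∈ [0, 8/53) → index 0
j=2: u_2=31/180 ∈ [8/53, 17/53) → index 1
j=3: u_3=23/90 ∈ [8/53, 17/53) → index 1
j=4: u_4=61/180 ∈ [17/53, 23/53) → index 2
j=5: u_5=19/45 ∈ [17/53, 23/53) → index 2
j=6: u_6=91/180 ∈ [23/53, 28/53) → index 3
j=7: u_7=53/90 ∈ [28/53, 33/53) → index 4
j=8: u_8=121/180 ∈ [35/53, 38/53) → index 7
j=9: u_9=34/45 ∈ [39/53, 46/53) → index 9
j=10: u_10=151/180 ∈ [39/53, 46/53) → index 9
j=11: u_11=83/90 ∈ [46/53, 49/53) → index 10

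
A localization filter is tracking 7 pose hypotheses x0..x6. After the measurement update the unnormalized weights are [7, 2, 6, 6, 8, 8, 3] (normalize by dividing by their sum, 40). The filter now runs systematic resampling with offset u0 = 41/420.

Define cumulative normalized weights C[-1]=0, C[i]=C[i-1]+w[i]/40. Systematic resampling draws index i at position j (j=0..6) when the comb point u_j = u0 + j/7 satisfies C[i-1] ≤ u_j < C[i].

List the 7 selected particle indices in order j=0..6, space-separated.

0 2 3 4 4 5 6

C = [7/40, 9/40, 3/8, 21/40, 29/40, 37/40, 1]
j=0: u_0=41/420 ∈ [0, 7/40) → index 0
j=1: u_1=101/420 ∈ [9/40, 3/8) → index 2
j=2: u_2=23/60 ∈ [3/8, 21/40) → index 3
j=3: u_3=221/420 ∈ [21/40, 29/40) → index 4
j=4: u_4=281/420 ∈ [21/40, 29/40) → index 4
j=5: u_5=341/420 ∈ [29/40, 37/40) → index 5
j=6: u_6=401/420 ∈ [37/40, 1) → index 6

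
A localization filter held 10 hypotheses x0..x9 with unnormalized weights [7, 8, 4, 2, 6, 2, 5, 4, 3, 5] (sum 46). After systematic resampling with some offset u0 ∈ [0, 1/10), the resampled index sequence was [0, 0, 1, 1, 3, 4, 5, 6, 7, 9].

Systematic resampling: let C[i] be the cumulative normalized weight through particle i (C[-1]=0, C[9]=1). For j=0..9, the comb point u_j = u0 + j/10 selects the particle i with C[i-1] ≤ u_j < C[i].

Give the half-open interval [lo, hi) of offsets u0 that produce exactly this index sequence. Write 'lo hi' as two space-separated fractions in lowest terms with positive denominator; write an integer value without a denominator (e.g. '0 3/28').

C = [7/46, 15/46, 19/46, 21/46, 27/46, 29/46, 17/23, 19/23, 41/46, 1]
j=0 picked index 0: u0 ∈ [0, 7/46)
j=1 picked index 0: u0 ∈ [-1/10, 6/115)
j=2 picked index 1: u0 ∈ [-11/230, 29/230)
j=3 picked index 1: u0 ∈ [-17/115, 3/115)
j=4 picked index 3: u0 ∈ [3/230, 13/230)
j=5 picked index 4: u0 ∈ [-1/23, 2/23)
j=6 picked index 5: u0 ∈ [-3/230, 7/230)
j=7 picked index 6: u0 ∈ [-8/115, 9/230)
j=8 picked index 7: u0 ∈ [-7/115, 3/115)
j=9 picked index 9: u0 ∈ [-1/115, 1/10)
intersection: [3/230, 3/115)

3/230 3/115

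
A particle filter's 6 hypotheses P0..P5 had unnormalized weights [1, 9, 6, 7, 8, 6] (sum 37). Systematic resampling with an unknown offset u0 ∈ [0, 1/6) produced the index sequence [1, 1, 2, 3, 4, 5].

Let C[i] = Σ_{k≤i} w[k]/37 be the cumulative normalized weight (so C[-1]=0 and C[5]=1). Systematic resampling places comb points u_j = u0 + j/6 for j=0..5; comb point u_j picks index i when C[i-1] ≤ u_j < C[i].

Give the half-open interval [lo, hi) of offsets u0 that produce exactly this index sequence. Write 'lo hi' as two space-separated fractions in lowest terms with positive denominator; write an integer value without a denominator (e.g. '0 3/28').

1/37 11/111

C = [1/37, 10/37, 16/37, 23/37, 31/37, 1]
j=0 picked index 1: u0 ∈ [1/37, 10/37)
j=1 picked index 1: u0 ∈ [-31/222, 23/222)
j=2 picked index 2: u0 ∈ [-7/111, 11/111)
j=3 picked index 3: u0 ∈ [-5/74, 9/74)
j=4 picked index 4: u0 ∈ [-5/111, 19/111)
j=5 picked index 5: u0 ∈ [1/222, 1/6)
intersection: [1/37, 11/111)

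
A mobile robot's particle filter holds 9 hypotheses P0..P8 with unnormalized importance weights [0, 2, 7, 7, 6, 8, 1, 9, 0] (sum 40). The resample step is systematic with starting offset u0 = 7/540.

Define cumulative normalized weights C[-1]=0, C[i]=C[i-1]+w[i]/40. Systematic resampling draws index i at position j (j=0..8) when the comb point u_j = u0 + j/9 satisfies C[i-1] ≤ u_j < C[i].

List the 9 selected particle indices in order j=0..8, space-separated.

1 2 3 3 4 5 5 7 7

C = [0, 1/20, 9/40, 2/5, 11/20, 3/4, 31/40, 1, 1]
j=0: u_0=7/540 ∈ [0, 1/20) → index 1
j=1: u_1=67/540 ∈ [1/20, 9/40) → index 2
j=2: u_2=127/540 ∈ [9/40, 2/5) → index 3
j=3: u_3=187/540 ∈ [9/40, 2/5) → index 3
j=4: u_4=247/540 ∈ [2/5, 11/20) → index 4
j=5: u_5=307/540 ∈ [11/20, 3/4) → index 5
j=6: u_6=367/540 ∈ [11/20, 3/4) → index 5
j=7: u_7=427/540 ∈ [31/40, 1) → index 7
j=8: u_8=487/540 ∈ [31/40, 1) → index 7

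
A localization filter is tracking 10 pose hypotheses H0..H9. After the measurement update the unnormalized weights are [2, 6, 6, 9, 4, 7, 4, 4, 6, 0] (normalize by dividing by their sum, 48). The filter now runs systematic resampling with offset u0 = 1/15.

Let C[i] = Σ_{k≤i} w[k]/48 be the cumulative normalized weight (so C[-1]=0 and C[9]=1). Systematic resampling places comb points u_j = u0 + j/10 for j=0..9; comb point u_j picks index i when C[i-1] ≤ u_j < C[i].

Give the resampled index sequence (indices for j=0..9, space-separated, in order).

C = [1/24, 1/6, 7/24, 23/48, 9/16, 17/24, 19/24, 7/8, 1, 1]
j=0: u_0=1/15 ∈ [1/24, 1/6) → index 1
j=1: u_1=1/6 ∈ [1/6, 7/24) → index 2
j=2: u_2=4/15 ∈ [1/6, 7/24) → index 2
j=3: u_3=11/30 ∈ [7/24, 23/48) → index 3
j=4: u_4=7/15 ∈ [7/24, 23/48) → index 3
j=5: u_5=17/30 ∈ [9/16, 17/24) → index 5
j=6: u_6=2/3 ∈ [9/16, 17/24) → index 5
j=7: u_7=23/30 ∈ [17/24, 19/24) → index 6
j=8: u_8=13/15 ∈ [19/24, 7/8) → index 7
j=9: u_9=29/30 ∈ [7/8, 1) → index 8

1 2 2 3 3 5 5 6 7 8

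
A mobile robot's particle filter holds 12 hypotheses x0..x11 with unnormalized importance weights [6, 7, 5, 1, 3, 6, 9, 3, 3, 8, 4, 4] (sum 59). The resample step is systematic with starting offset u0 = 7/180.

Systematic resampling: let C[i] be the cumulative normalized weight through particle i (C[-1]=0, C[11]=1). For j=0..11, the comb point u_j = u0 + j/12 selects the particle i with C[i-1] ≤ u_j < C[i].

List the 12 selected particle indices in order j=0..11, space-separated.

C = [6/59, 13/59, 18/59, 19/59, 22/59, 28/59, 37/59, 40/59, 43/59, 51/59, 55/59, 1]
j=0: u_0=7/180 ∈ [0, 6/59) → index 0
j=1: u_1=11/90 ∈ [6/59, 13/59) → index 1
j=2: u_2=37/180 ∈ [6/59, 13/59) → index 1
j=3: u_3=13/45 ∈ [13/59, 18/59) → index 2
j=4: u_4=67/180 ∈ [19/59, 22/59) → index 4
j=5: u_5=41/90 ∈ [22/59, 28/59) → index 5
j=6: u_6=97/180 ∈ [28/59, 37/59) → index 6
j=7: u_7=28/45 ∈ [28/59, 37/59) → index 6
j=8: u_8=127/180 ∈ [40/59, 43/59) → index 8
j=9: u_9=71/90 ∈ [43/59, 51/59) → index 9
j=10: u_10=157/180 ∈ [51/59, 55/59) → index 10
j=11: u_11=43/45 ∈ [55/59, 1) → index 11

0 1 1 2 4 5 6 6 8 9 10 11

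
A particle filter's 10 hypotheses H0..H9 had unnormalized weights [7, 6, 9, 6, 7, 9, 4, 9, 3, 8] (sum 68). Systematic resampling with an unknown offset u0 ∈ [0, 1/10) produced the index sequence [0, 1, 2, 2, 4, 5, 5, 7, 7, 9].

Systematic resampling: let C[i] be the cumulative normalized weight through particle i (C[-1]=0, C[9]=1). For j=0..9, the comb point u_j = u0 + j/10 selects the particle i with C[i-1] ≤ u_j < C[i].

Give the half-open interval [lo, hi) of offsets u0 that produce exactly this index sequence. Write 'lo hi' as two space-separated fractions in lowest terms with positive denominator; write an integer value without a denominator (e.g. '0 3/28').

1/68 2/85

C = [7/68, 13/68, 11/34, 7/17, 35/68, 11/17, 12/17, 57/68, 15/17, 1]
j=0 picked index 0: u0 ∈ [0, 7/68)
j=1 picked index 1: u0 ∈ [1/340, 31/340)
j=2 picked index 2: u0 ∈ [-3/340, 21/170)
j=3 picked index 2: u0 ∈ [-37/340, 2/85)
j=4 picked index 4: u0 ∈ [1/85, 39/340)
j=5 picked index 5: u0 ∈ [1/68, 5/34)
j=6 picked index 5: u0 ∈ [-29/340, 4/85)
j=7 picked index 7: u0 ∈ [1/170, 47/340)
j=8 picked index 7: u0 ∈ [-8/85, 13/340)
j=9 picked index 9: u0 ∈ [-3/170, 1/10)
intersection: [1/68, 2/85)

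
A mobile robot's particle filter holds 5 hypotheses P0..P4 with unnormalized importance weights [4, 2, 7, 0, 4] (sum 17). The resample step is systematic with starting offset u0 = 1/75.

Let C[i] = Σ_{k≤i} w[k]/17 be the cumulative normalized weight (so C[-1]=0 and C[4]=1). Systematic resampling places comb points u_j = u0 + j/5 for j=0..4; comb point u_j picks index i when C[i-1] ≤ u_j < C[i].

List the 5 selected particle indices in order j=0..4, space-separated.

C = [4/17, 6/17, 13/17, 13/17, 1]
j=0: u_0=1/75 ∈ [0, 4/17) → index 0
j=1: u_1=16/75 ∈ [0, 4/17) → index 0
j=2: u_2=31/75 ∈ [6/17, 13/17) → index 2
j=3: u_3=46/75 ∈ [6/17, 13/17) → index 2
j=4: u_4=61/75 ∈ [13/17, 1) → index 4

0 0 2 2 4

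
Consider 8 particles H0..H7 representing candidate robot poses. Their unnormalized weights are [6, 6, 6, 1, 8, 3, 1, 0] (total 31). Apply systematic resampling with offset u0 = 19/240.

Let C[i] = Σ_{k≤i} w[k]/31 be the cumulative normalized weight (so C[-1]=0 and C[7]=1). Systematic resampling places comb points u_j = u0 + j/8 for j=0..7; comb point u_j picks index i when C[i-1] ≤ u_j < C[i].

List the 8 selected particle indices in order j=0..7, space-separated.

C = [6/31, 12/31, 18/31, 19/31, 27/31, 30/31, 1, 1]
j=0: u_0=19/240 ∈ [0, 6/31) → index 0
j=1: u_1=49/240 ∈ [6/31, 12/31) → index 1
j=2: u_2=79/240 ∈ [6/31, 12/31) → index 1
j=3: u_3=109/240 ∈ [12/31, 18/31) → index 2
j=4: u_4=139/240 ∈ [12/31, 18/31) → index 2
j=5: u_5=169/240 ∈ [19/31, 27/31) → index 4
j=6: u_6=199/240 ∈ [19/31, 27/31) → index 4
j=7: u_7=229/240 ∈ [27/31, 30/31) → index 5

0 1 1 2 2 4 4 5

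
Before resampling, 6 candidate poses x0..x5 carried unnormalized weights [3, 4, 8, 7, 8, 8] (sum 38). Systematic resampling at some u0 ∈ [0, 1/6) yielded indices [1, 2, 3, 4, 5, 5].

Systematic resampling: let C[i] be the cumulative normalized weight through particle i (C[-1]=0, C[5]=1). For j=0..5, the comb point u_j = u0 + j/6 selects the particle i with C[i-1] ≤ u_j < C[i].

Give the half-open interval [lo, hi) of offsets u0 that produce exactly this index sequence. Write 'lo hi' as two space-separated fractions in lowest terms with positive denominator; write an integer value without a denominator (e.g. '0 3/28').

C = [3/38, 7/38, 15/38, 11/19, 15/19, 1]
j=0 picked index 1: u0 ∈ [3/38, 7/38)
j=1 picked index 2: u0 ∈ [1/57, 13/57)
j=2 picked index 3: u0 ∈ [7/114, 14/57)
j=3 picked index 4: u0 ∈ [3/38, 11/38)
j=4 picked index 5: u0 ∈ [7/57, 1/3)
j=5 picked index 5: u0 ∈ [-5/114, 1/6)
intersection: [7/57, 1/6)

7/57 1/6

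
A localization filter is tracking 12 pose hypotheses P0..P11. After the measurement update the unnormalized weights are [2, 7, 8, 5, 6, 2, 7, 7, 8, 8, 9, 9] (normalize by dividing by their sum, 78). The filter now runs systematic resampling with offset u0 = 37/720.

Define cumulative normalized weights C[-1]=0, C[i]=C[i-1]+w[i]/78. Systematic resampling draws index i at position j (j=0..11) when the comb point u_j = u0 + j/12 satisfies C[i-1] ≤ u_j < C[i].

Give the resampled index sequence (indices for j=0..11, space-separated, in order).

C = [1/39, 3/26, 17/78, 11/39, 14/39, 5/13, 37/78, 22/39, 2/3, 10/13, 23/26, 1]
j=0: u_0=37/720 ∈ [1/39, 3/26) → index 1
j=1: u_1=97/720 ∈ [3/26, 17/78) → index 2
j=2: u_2=157/720 ∈ [17/78, 11/39) → index 3
j=3: u_3=217/720 ∈ [11/39, 14/39) → index 4
j=4: u_4=277/720 ∈ [5/13, 37/78) → index 6
j=5: u_5=337/720 ∈ [5/13, 37/78) → index 6
j=6: u_6=397/720 ∈ [37/78, 22/39) → index 7
j=7: u_7=457/720 ∈ [22/39, 2/3) → index 8
j=8: u_8=517/720 ∈ [2/3, 10/13) → index 9
j=9: u_9=577/720 ∈ [10/13, 23/26) → index 10
j=10: u_10=637/720 ∈ [23/26, 1) → index 11
j=11: u_11=697/720 ∈ [23/26, 1) → index 11

1 2 3 4 6 6 7 8 9 10 11 11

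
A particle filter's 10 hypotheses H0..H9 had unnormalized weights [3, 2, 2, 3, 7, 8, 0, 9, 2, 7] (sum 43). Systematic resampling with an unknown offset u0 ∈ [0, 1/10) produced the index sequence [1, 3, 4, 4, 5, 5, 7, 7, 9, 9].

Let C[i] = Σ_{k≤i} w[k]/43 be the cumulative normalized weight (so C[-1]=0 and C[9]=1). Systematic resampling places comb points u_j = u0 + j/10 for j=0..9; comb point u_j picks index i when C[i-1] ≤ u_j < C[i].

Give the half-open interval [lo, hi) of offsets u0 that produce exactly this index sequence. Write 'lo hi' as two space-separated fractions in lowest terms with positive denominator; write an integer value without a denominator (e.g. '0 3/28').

C = [3/43, 5/43, 7/43, 10/43, 17/43, 25/43, 25/43, 34/43, 36/43, 1]
j=0 picked index 1: u0 ∈ [3/43, 5/43)
j=1 picked index 3: u0 ∈ [27/430, 57/430)
j=2 picked index 4: u0 ∈ [7/215, 42/215)
j=3 picked index 4: u0 ∈ [-29/430, 41/430)
j=4 picked index 5: u0 ∈ [-1/215, 39/215)
j=5 picked index 5: u0 ∈ [-9/86, 7/86)
j=6 picked index 7: u0 ∈ [-4/215, 41/215)
j=7 picked index 7: u0 ∈ [-51/430, 39/430)
j=8 picked index 9: u0 ∈ [8/215, 1/5)
j=9 picked index 9: u0 ∈ [-27/430, 1/10)
intersection: [3/43, 7/86)

3/43 7/86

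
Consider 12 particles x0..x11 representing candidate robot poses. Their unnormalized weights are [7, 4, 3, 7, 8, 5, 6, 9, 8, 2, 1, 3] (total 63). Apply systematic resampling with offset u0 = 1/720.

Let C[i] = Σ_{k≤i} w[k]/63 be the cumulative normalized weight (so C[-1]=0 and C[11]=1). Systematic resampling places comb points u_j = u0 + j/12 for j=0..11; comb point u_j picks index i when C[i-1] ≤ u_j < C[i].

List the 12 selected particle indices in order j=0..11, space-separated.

C = [1/9, 11/63, 2/9, 1/3, 29/63, 34/63, 40/63, 7/9, 19/21, 59/63, 20/21, 1]
j=0: u_0=1/720 ∈ [0, 1/9) → index 0
j=1: u_1=61/720 ∈ [0, 1/9) → index 0
j=2: u_2=121/720 ∈ [1/9, 11/63) → index 1
j=3: u_3=181/720 ∈ [2/9, 1/3) → index 3
j=4: u_4=241/720 ∈ [1/3, 29/63) → index 4
j=5: u_5=301/720 ∈ [1/3, 29/63) → index 4
j=6: u_6=361/720 ∈ [29/63, 34/63) → index 5
j=7: u_7=421/720 ∈ [34/63, 40/63) → index 6
j=8: u_8=481/720 ∈ [40/63, 7/9) → index 7
j=9: u_9=541/720 ∈ [40/63, 7/9) → index 7
j=10: u_10=601/720 ∈ [7/9, 19/21) → index 8
j=11: u_11=661/720 ∈ [19/21, 59/63) → index 9

0 0 1 3 4 4 5 6 7 7 8 9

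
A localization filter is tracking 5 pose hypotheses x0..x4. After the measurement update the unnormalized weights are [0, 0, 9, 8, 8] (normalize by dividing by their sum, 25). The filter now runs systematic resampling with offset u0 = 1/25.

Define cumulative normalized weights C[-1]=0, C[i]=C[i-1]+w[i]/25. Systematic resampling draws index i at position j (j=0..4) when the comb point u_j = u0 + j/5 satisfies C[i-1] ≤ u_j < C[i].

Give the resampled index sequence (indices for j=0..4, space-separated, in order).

2 2 3 3 4

C = [0, 0, 9/25, 17/25, 1]
j=0: u_0=1/25 ∈ [0, 9/25) → index 2
j=1: u_1=6/25 ∈ [0, 9/25) → index 2
j=2: u_2=11/25 ∈ [9/25, 17/25) → index 3
j=3: u_3=16/25 ∈ [9/25, 17/25) → index 3
j=4: u_4=21/25 ∈ [17/25, 1) → index 4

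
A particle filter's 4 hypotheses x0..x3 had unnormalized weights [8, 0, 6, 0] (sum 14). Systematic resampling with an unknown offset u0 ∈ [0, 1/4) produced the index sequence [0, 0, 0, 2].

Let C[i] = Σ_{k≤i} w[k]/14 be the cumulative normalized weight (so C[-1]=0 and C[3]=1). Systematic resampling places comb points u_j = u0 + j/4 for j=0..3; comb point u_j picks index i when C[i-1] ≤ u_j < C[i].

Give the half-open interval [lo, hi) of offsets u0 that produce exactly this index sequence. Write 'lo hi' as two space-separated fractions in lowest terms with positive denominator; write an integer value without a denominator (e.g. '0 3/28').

0 1/14

C = [4/7, 4/7, 1, 1]
j=0 picked index 0: u0 ∈ [0, 4/7)
j=1 picked index 0: u0 ∈ [-1/4, 9/28)
j=2 picked index 0: u0 ∈ [-1/2, 1/14)
j=3 picked index 2: u0 ∈ [-5/28, 1/4)
intersection: [0, 1/14)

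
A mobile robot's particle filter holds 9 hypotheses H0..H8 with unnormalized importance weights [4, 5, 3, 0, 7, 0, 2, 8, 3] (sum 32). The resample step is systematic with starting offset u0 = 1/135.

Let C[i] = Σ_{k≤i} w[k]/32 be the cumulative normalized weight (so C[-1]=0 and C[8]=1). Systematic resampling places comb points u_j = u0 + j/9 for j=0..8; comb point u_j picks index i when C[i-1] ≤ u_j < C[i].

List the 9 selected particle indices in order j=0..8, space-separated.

C = [1/8, 9/32, 3/8, 3/8, 19/32, 19/32, 21/32, 29/32, 1]
j=0: u_0=1/135 ∈ [0, 1/8) → index 0
j=1: u_1=16/135 ∈ [0, 1/8) → index 0
j=2: u_2=31/135 ∈ [1/8, 9/32) → index 1
j=3: u_3=46/135 ∈ [9/32, 3/8) → index 2
j=4: u_4=61/135 ∈ [3/8, 19/32) → index 4
j=5: u_5=76/135 ∈ [3/8, 19/32) → index 4
j=6: u_6=91/135 ∈ [21/32, 29/32) → index 7
j=7: u_7=106/135 ∈ [21/32, 29/32) → index 7
j=8: u_8=121/135 ∈ [21/32, 29/32) → index 7

0 0 1 2 4 4 7 7 7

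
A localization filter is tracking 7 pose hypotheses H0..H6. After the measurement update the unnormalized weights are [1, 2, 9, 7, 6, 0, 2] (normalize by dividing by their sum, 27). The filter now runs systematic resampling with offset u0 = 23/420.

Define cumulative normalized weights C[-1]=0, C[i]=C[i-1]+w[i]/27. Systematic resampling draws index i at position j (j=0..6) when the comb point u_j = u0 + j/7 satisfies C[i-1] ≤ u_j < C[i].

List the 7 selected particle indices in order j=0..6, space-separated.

C = [1/27, 1/9, 4/9, 19/27, 25/27, 25/27, 1]
j=0: u_0=23/420 ∈ [1/27, 1/9) → index 1
j=1: u_1=83/420 ∈ [1/9, 4/9) → index 2
j=2: u_2=143/420 ∈ [1/9, 4/9) → index 2
j=3: u_3=29/60 ∈ [4/9, 19/27) → index 3
j=4: u_4=263/420 ∈ [4/9, 19/27) → index 3
j=5: u_5=323/420 ∈ [19/27, 25/27) → index 4
j=6: u_6=383/420 ∈ [19/27, 25/27) → index 4

1 2 2 3 3 4 4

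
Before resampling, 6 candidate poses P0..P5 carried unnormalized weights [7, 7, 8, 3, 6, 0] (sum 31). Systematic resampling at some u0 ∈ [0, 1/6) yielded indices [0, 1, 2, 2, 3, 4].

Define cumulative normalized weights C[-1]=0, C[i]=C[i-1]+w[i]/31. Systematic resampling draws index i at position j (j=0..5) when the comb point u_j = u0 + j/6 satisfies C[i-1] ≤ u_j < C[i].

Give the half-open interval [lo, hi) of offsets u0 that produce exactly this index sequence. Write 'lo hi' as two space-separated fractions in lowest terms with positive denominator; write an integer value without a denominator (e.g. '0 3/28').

11/93 13/93

C = [7/31, 14/31, 22/31, 25/31, 1, 1]
j=0 picked index 0: u0 ∈ [0, 7/31)
j=1 picked index 1: u0 ∈ [11/186, 53/186)
j=2 picked index 2: u0 ∈ [11/93, 35/93)
j=3 picked index 2: u0 ∈ [-3/62, 13/62)
j=4 picked index 3: u0 ∈ [4/93, 13/93)
j=5 picked index 4: u0 ∈ [-5/186, 1/6)
intersection: [11/93, 13/93)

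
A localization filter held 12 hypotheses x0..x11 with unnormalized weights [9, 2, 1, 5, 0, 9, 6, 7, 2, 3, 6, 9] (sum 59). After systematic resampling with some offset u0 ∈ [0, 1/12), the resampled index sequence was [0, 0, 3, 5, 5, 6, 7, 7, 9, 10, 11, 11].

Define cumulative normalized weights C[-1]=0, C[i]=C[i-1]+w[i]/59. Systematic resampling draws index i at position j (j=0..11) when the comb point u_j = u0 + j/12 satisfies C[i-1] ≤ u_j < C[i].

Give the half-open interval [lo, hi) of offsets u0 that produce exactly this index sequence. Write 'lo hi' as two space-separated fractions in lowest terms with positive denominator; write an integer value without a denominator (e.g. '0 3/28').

C = [9/59, 11/59, 12/59, 17/59, 17/59, 26/59, 32/59, 39/59, 41/59, 44/59, 50/59, 1]
j=0 picked index 0: u0 ∈ [0, 9/59)
j=1 picked index 0: u0 ∈ [-1/12, 49/708)
j=2 picked index 3: u0 ∈ [13/354, 43/354)
j=3 picked index 5: u0 ∈ [9/236, 45/236)
j=4 picked index 5: u0 ∈ [-8/177, 19/177)
j=5 picked index 6: u0 ∈ [17/708, 89/708)
j=6 picked index 7: u0 ∈ [5/118, 19/118)
j=7 picked index 7: u0 ∈ [-29/708, 55/708)
j=8 picked index 9: u0 ∈ [5/177, 14/177)
j=9 picked index 10: u0 ∈ [-1/236, 23/236)
j=10 picked index 11: u0 ∈ [5/354, 1/6)
j=11 picked index 11: u0 ∈ [-49/708, 1/12)
intersection: [5/118, 49/708)

5/118 49/708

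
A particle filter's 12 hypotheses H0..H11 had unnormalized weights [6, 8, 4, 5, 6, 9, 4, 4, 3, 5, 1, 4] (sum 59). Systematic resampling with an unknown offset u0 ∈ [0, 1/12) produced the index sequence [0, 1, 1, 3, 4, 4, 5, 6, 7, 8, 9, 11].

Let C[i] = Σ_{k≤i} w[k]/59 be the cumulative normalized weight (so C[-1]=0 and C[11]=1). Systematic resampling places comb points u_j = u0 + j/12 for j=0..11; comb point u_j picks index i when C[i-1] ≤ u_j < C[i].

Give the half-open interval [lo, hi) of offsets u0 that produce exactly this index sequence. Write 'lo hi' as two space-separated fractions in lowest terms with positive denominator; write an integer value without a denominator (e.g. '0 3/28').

43/708 25/354

C = [6/59, 14/59, 18/59, 23/59, 29/59, 38/59, 42/59, 46/59, 49/59, 54/59, 55/59, 1]
j=0 picked index 0: u0 ∈ [0, 6/59)
j=1 picked index 1: u0 ∈ [13/708, 109/708)
j=2 picked index 1: u0 ∈ [-23/354, 25/354)
j=3 picked index 3: u0 ∈ [13/236, 33/236)
j=4 picked index 4: u0 ∈ [10/177, 28/177)
j=5 picked index 4: u0 ∈ [-19/708, 53/708)
j=6 picked index 5: u0 ∈ [-1/118, 17/118)
j=7 picked index 6: u0 ∈ [43/708, 91/708)
j=8 picked index 7: u0 ∈ [8/177, 20/177)
j=9 picked index 8: u0 ∈ [7/236, 19/236)
j=10 picked index 9: u0 ∈ [-1/354, 29/354)
j=11 picked index 11: u0 ∈ [11/708, 1/12)
intersection: [43/708, 25/354)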